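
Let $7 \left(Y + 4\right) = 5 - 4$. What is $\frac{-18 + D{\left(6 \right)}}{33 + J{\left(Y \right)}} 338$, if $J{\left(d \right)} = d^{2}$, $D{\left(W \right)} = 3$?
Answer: $- \frac{41405}{391} \approx -105.9$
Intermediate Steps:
$Y = - \frac{27}{7}$ ($Y = -4 + \frac{5 - 4}{7} = -4 + \frac{1}{7} \cdot 1 = -4 + \frac{1}{7} = - \frac{27}{7} \approx -3.8571$)
$\frac{-18 + D{\left(6 \right)}}{33 + J{\left(Y \right)}} 338 = \frac{-18 + 3}{33 + \left(- \frac{27}{7}\right)^{2}} \cdot 338 = - \frac{15}{33 + \frac{729}{49}} \cdot 338 = - \frac{15}{\frac{2346}{49}} \cdot 338 = \left(-15\right) \frac{49}{2346} \cdot 338 = \left(- \frac{245}{782}\right) 338 = - \frac{41405}{391}$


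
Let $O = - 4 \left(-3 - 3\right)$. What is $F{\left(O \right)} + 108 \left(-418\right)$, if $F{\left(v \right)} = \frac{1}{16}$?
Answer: $- \frac{722303}{16} \approx -45144.0$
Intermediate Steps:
$O = 24$ ($O = \left(-4\right) \left(-6\right) = 24$)
$F{\left(v \right)} = \frac{1}{16}$
$F{\left(O \right)} + 108 \left(-418\right) = \frac{1}{16} + 108 \left(-418\right) = \frac{1}{16} - 45144 = - \frac{722303}{16}$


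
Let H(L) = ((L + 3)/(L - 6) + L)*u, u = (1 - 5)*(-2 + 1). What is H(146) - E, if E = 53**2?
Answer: -77726/35 ≈ -2220.7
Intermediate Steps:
u = 4 (u = -4*(-1) = 4)
E = 2809
H(L) = 4*L + 4*(3 + L)/(-6 + L) (H(L) = ((L + 3)/(L - 6) + L)*4 = ((3 + L)/(-6 + L) + L)*4 = (L + (3 + L)/(-6 + L))*4 = 4*L + 4*(3 + L)/(-6 + L))
H(146) - E = 4*(3 + 146**2 - 5*146)/(-6 + 146) - 1*2809 = 4*(3 + 21316 - 730)/140 - 2809 = 4*(1/140)*20589 - 2809 = 20589/35 - 2809 = -77726/35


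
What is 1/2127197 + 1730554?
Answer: 3681229277139/2127197 ≈ 1.7306e+6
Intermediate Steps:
1/2127197 + 1730554 = 3681229277139/2127197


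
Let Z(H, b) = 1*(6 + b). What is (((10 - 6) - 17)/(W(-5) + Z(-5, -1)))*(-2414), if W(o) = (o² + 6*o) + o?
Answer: -31382/5 ≈ -6276.4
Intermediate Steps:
Z(H, b) = 6 + b
W(o) = o² + 7*o
(((10 - 6) - 17)/(W(-5) + Z(-5, -1)))*(-2414) = (((10 - 6) - 17)/(-5*(7 - 5) + (6 - 1)))*(-2414) = ((4 - 17)/(-5*2 + 5))*(-2414) = -13/(-10 + 5)*(-2414) = -13/(-5)*(-2414) = -13*(-⅕)*(-2414) = (13/5)*(-2414) = -31382/5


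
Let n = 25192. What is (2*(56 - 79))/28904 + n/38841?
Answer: 363181441/561330132 ≈ 0.64700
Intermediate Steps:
(2*(56 - 79))/28904 + n/38841 = (2*(56 - 79))/28904 + 25192/38841 = (2*(-23))*(1/28904) + 25192*(1/38841) = -46*1/28904 + 25192/38841 = -23/14452 + 25192/38841 = 363181441/561330132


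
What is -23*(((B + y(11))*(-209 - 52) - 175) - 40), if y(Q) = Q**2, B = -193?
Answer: -427271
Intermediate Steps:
-23*(((B + y(11))*(-209 - 52) - 175) - 40) = -23*(((-193 + 11**2)*(-209 - 52) - 175) - 40) = -23*(((-193 + 121)*(-261) - 175) - 40) = -23*((-72*(-261) - 175) - 40) = -23*((18792 - 175) - 40) = -23*(18617 - 40) = -23*18577 = -427271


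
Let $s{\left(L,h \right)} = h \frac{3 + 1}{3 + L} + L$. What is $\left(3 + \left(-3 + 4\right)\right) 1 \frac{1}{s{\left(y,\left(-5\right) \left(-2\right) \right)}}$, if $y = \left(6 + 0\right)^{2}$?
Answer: $\frac{39}{361} \approx 0.10803$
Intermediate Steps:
$y = 36$ ($y = 6^{2} = 36$)
$s{\left(L,h \right)} = L + \frac{4 h}{3 + L}$ ($s{\left(L,h \right)} = h \frac{4}{3 + L} + L = \frac{4 h}{3 + L} + L = L + \frac{4 h}{3 + L}$)
$\left(3 + \left(-3 + 4\right)\right) 1 \frac{1}{s{\left(y,\left(-5\right) \left(-2\right) \right)}} = \left(3 + \left(-3 + 4\right)\right) 1 \frac{1}{\frac{1}{3 + 36} \left(36^{2} + 3 \cdot 36 + 4 \left(\left(-5\right) \left(-2\right)\right)\right)} = \left(3 + 1\right) 1 \frac{1}{\frac{1}{39} \left(1296 + 108 + 4 \cdot 10\right)} = 4 \cdot 1 \frac{1}{\frac{1}{39} \left(1296 + 108 + 40\right)} = 4 \cdot 1 \frac{1}{\frac{1}{39} \cdot 1444} = 4 \cdot 1 \frac{1}{\frac{1444}{39}} = 4 \cdot 1 \cdot \frac{39}{1444} = 4 \cdot \frac{39}{1444} = \frac{39}{361}$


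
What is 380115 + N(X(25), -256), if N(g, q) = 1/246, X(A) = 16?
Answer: 93508291/246 ≈ 3.8012e+5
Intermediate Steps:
N(g, q) = 1/246
380115 + N(X(25), -256) = 380115 + 1/246 = 93508291/246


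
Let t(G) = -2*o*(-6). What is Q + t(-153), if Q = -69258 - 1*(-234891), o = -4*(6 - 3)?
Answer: 165489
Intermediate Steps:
o = -12 (o = -4*3 = -12)
t(G) = -144 (t(G) = -2*(-12)*(-6) = 24*(-6) = -144)
Q = 165633 (Q = -69258 + 234891 = 165633)
Q + t(-153) = 165633 - 144 = 165489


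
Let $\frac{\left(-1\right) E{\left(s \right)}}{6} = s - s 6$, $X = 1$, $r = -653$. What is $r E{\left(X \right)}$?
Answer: $-19590$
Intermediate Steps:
$E{\left(s \right)} = 30 s$ ($E{\left(s \right)} = - 6 \left(s - s 6\right) = - 6 \left(s - 6 s\right) = - 6 \left(- 5 s\right) = 30 s$)
$r E{\left(X \right)} = - 653 \cdot 30 \cdot 1 = \left(-653\right) 30 = -19590$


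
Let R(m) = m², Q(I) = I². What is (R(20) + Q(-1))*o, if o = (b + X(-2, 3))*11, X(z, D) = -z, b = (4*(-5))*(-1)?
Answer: 97042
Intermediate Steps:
b = 20 (b = -20*(-1) = 20)
o = 242 (o = (20 - 1*(-2))*11 = (20 + 2)*11 = 22*11 = 242)
(R(20) + Q(-1))*o = (20² + (-1)²)*242 = (400 + 1)*242 = 401*242 = 97042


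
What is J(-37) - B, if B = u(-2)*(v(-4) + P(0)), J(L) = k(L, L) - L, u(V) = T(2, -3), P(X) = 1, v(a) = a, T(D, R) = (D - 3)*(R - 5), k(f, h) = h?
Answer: 24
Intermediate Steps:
T(D, R) = (-5 + R)*(-3 + D) (T(D, R) = (-3 + D)*(-5 + R) = (-5 + R)*(-3 + D))
u(V) = 8 (u(V) = 15 - 5*2 - 3*(-3) + 2*(-3) = 15 - 10 + 9 - 6 = 8)
J(L) = 0 (J(L) = L - L = 0)
B = -24 (B = 8*(-4 + 1) = 8*(-3) = -24)
J(-37) - B = 0 - 1*(-24) = 0 + 24 = 24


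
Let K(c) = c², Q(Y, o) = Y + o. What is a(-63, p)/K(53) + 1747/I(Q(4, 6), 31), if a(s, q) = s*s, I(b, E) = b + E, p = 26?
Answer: 5070052/115169 ≈ 44.023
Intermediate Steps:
I(b, E) = E + b
a(s, q) = s²
a(-63, p)/K(53) + 1747/I(Q(4, 6), 31) = (-63)²/(53²) + 1747/(31 + (4 + 6)) = 3969/2809 + 1747/(31 + 10) = 3969*(1/2809) + 1747/41 = 3969/2809 + 1747*(1/41) = 3969/2809 + 1747/41 = 5070052/115169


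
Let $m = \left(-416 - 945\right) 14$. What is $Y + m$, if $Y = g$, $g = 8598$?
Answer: $-10456$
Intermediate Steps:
$m = -19054$ ($m = \left(-416 - 945\right) 14 = \left(-1361\right) 14 = -19054$)
$Y = 8598$
$Y + m = 8598 - 19054 = -10456$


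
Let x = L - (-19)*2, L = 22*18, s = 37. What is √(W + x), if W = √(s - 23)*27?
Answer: √(434 + 27*√14) ≈ 23.131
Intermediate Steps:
L = 396
W = 27*√14 (W = √(37 - 23)*27 = √14*27 = 27*√14 ≈ 101.02)
x = 434 (x = 396 - (-19)*2 = 396 - 1*(-38) = 396 + 38 = 434)
√(W + x) = √(27*√14 + 434) = √(434 + 27*√14)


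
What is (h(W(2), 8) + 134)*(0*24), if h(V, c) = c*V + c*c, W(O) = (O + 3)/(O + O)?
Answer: 0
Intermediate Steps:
W(O) = (3 + O)/(2*O) (W(O) = (3 + O)/((2*O)) = (3 + O)*(1/(2*O)) = (3 + O)/(2*O))
h(V, c) = c² + V*c (h(V, c) = V*c + c² = c² + V*c)
(h(W(2), 8) + 134)*(0*24) = (8*((½)*(3 + 2)/2 + 8) + 134)*(0*24) = (8*((½)*(½)*5 + 8) + 134)*0 = (8*(5/4 + 8) + 134)*0 = (8*(37/4) + 134)*0 = (74 + 134)*0 = 208*0 = 0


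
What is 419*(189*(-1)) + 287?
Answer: -78904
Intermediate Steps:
419*(189*(-1)) + 287 = 419*(-189) + 287 = -79191 + 287 = -78904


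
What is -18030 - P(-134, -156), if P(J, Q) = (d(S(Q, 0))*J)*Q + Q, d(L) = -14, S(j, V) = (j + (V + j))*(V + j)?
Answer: 274782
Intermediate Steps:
S(j, V) = (V + j)*(V + 2*j) (S(j, V) = (V + 2*j)*(V + j) = (V + j)*(V + 2*j))
P(J, Q) = Q - 14*J*Q (P(J, Q) = (-14*J)*Q + Q = -14*J*Q + Q = Q - 14*J*Q)
-18030 - P(-134, -156) = -18030 - (-156)*(1 - 14*(-134)) = -18030 - (-156)*(1 + 1876) = -18030 - (-156)*1877 = -18030 - 1*(-292812) = -18030 + 292812 = 274782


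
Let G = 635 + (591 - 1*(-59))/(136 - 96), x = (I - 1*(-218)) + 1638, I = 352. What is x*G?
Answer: 1437960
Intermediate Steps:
x = 2208 (x = (352 - 1*(-218)) + 1638 = (352 + 218) + 1638 = 570 + 1638 = 2208)
G = 2605/4 (G = 635 + (591 + 59)/40 = 635 + 650*(1/40) = 635 + 65/4 = 2605/4 ≈ 651.25)
x*G = 2208*(2605/4) = 1437960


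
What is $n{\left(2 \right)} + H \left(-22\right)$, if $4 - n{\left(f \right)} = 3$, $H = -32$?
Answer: $705$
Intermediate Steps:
$n{\left(f \right)} = 1$ ($n{\left(f \right)} = 4 - 3 = 1$)
$n{\left(2 \right)} + H \left(-22\right) = 1 - -704 = 1 + 704 = 705$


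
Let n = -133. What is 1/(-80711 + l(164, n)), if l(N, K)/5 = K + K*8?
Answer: -1/86696 ≈ -1.1535e-5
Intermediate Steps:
l(N, K) = 45*K (l(N, K) = 5*(K + K*8) = 5*(K + 8*K) = 5*(9*K) = 45*K)
1/(-80711 + l(164, n)) = 1/(-80711 + 45*(-133)) = 1/(-80711 - 5985) = 1/(-86696) = -1/86696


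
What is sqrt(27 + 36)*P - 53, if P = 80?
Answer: -53 + 240*sqrt(7) ≈ 581.98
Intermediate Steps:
sqrt(27 + 36)*P - 53 = sqrt(27 + 36)*80 - 53 = sqrt(63)*80 - 53 = (3*sqrt(7))*80 - 53 = 240*sqrt(7) - 53 = -53 + 240*sqrt(7)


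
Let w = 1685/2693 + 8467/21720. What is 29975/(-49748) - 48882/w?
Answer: -142241460540776785/2955022792588 ≈ -48136.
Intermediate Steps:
w = 59399831/58491960 (w = 1685*(1/2693) + 8467*(1/21720) = 1685/2693 + 8467/21720 = 59399831/58491960 ≈ 1.0155)
29975/(-49748) - 48882/w = 29975/(-49748) - 48882/59399831/58491960 = 29975*(-1/49748) - 48882*58491960/59399831 = -29975/49748 - 2859203988720/59399831 = -142241460540776785/2955022792588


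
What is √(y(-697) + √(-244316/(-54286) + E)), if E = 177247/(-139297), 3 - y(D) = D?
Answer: √(10006847005041472488700 + 3780938471*√46147214599055691955)/3780938471 ≈ 26.491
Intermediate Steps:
y(D) = 3 - D
E = -177247/139297 (E = 177247*(-1/139297) = -177247/139297 ≈ -1.2724)
√(y(-697) + √(-244316/(-54286) + E)) = √((3 - 1*(-697)) + √(-244316/(-54286) - 177247/139297)) = √((3 + 697) + √(-244316*(-1/54286) - 177247/139297)) = √(700 + √(122158/27143 - 177247/139297)) = √(700 + √(12205227605/3780938471)) = √(700 + √46147214599055691955/3780938471)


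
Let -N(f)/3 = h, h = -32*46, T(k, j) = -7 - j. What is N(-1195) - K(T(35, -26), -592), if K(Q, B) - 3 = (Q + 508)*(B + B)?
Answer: 628381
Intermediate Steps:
K(Q, B) = 3 + 2*B*(508 + Q) (K(Q, B) = 3 + (Q + 508)*(B + B) = 3 + (508 + Q)*(2*B) = 3 + 2*B*(508 + Q))
h = -1472
N(f) = 4416 (N(f) = -3*(-1472) = 4416)
N(-1195) - K(T(35, -26), -592) = 4416 - (3 + 1016*(-592) + 2*(-592)*(-7 - 1*(-26))) = 4416 - (3 - 601472 + 2*(-592)*(-7 + 26)) = 4416 - (3 - 601472 + 2*(-592)*19) = 4416 - (3 - 601472 - 22496) = 4416 - 1*(-623965) = 4416 + 623965 = 628381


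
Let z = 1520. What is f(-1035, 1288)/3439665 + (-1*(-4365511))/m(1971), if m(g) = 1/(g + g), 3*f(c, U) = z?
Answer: 1869241883444818/108621 ≈ 1.7209e+10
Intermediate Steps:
f(c, U) = 1520/3 (f(c, U) = (⅓)*1520 = 1520/3)
m(g) = 1/(2*g)
f(-1035, 1288)/3439665 + (-1*(-4365511))/m(1971) = (1520/3)/3439665 + (-1*(-4365511))/(((½)/1971)) = (1520/3)*(1/3439665) + 4365511/(((½)*(1/1971))) = 16/108621 + 4365511/(1/3942) = 16/108621 + 4365511*3942 = 16/108621 + 17208844362 = 1869241883444818/108621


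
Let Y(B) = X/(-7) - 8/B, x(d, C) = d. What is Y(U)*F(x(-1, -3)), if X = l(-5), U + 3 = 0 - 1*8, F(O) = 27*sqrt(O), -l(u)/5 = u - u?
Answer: 216*I/11 ≈ 19.636*I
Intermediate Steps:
l(u) = 0 (l(u) = -5*(u - u) = -5*0 = 0)
U = -11 (U = -3 + (0 - 1*8) = -3 + (0 - 8) = -3 - 8 = -11)
X = 0
Y(B) = -8/B (Y(B) = 0/(-7) - 8/B = 0*(-1/7) - 8/B = 0 - 8/B = -8/B)
Y(U)*F(x(-1, -3)) = (-8/(-11))*(27*sqrt(-1)) = (-8*(-1/11))*(27*I) = 8*(27*I)/11 = 216*I/11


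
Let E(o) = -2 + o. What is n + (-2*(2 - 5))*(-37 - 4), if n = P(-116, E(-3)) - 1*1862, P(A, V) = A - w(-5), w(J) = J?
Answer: -2219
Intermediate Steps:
P(A, V) = 5 + A (P(A, V) = A - 1*(-5) = A + 5 = 5 + A)
n = -1973 (n = (5 - 116) - 1*1862 = -111 - 1862 = -1973)
n + (-2*(2 - 5))*(-37 - 4) = -1973 + (-2*(2 - 5))*(-37 - 4) = -1973 - 2*(-3)*(-41) = -1973 + 6*(-41) = -1973 - 246 = -2219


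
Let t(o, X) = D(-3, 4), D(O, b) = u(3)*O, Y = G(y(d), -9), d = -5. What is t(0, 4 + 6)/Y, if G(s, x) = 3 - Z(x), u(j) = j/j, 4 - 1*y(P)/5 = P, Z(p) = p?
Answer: -1/4 ≈ -0.25000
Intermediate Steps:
y(P) = 20 - 5*P
u(j) = 1
G(s, x) = 3 - x
Y = 12 (Y = 3 - 1*(-9) = 3 + 9 = 12)
D(O, b) = O (D(O, b) = 1*O = O)
t(o, X) = -3
t(0, 4 + 6)/Y = -3/12 = -3*1/12 = -1/4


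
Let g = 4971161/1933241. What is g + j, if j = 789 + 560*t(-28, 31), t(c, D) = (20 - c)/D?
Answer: 99404765690/59930471 ≈ 1658.7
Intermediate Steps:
t(c, D) = (20 - c)/D
j = 51339/31 (j = 789 + 560*((20 - 1*(-28))/31) = 789 + 560*((20 + 28)/31) = 789 + 560*((1/31)*48) = 789 + 560*(48/31) = 789 + 26880/31 = 51339/31 ≈ 1656.1)
g = 4971161/1933241 (g = 4971161*(1/1933241) = 4971161/1933241 ≈ 2.5714)
g + j = 4971161/1933241 + 51339/31 = 99404765690/59930471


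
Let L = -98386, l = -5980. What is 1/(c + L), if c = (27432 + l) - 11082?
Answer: -1/88016 ≈ -1.1362e-5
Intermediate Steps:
c = 10370 (c = (27432 - 5980) - 11082 = 21452 - 11082 = 10370)
1/(c + L) = 1/(10370 - 98386) = 1/(-88016) = -1/88016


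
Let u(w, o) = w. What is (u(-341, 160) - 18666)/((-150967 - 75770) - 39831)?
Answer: 19007/266568 ≈ 0.071303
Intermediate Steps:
(u(-341, 160) - 18666)/((-150967 - 75770) - 39831) = (-341 - 18666)/((-150967 - 75770) - 39831) = -19007/(-226737 - 39831) = -19007/(-266568) = -19007*(-1/266568) = 19007/266568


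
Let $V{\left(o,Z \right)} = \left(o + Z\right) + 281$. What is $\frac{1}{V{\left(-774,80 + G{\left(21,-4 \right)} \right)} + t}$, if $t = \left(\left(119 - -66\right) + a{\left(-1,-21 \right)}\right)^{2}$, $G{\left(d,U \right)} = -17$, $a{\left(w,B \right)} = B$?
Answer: $\frac{1}{26466} \approx 3.7784 \cdot 10^{-5}$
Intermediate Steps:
$t = 26896$ ($t = \left(\left(119 - -66\right) - 21\right)^{2} = \left(\left(119 + 66\right) - 21\right)^{2} = \left(185 - 21\right)^{2} = 164^{2} = 26896$)
$V{\left(o,Z \right)} = 281 + Z + o$ ($V{\left(o,Z \right)} = \left(Z + o\right) + 281 = 281 + Z + o$)
$\frac{1}{V{\left(-774,80 + G{\left(21,-4 \right)} \right)} + t} = \frac{1}{\left(281 + \left(80 - 17\right) - 774\right) + 26896} = \frac{1}{\left(281 + 63 - 774\right) + 26896} = \frac{1}{-430 + 26896} = \frac{1}{26466}$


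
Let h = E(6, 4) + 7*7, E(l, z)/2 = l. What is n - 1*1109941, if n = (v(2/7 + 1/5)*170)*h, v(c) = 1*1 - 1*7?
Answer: -1172161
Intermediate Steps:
v(c) = -6 (v(c) = 1 - 7 = -6)
E(l, z) = 2*l
h = 61 (h = 2*6 + 7*7 = 12 + 49 = 61)
n = -62220 (n = -6*170*61 = -1020*61 = -62220)
n - 1*1109941 = -62220 - 1*1109941 = -62220 - 1109941 = -1172161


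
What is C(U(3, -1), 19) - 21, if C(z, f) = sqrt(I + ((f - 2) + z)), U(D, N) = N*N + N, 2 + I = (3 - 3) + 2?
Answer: -21 + sqrt(17) ≈ -16.877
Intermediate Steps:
I = 0 (I = -2 + ((3 - 3) + 2) = -2 + (0 + 2) = -2 + 2 = 0)
U(D, N) = N + N**2 (U(D, N) = N**2 + N = N + N**2)
C(z, f) = sqrt(-2 + f + z) (C(z, f) = sqrt(0 + ((f - 2) + z)) = sqrt(0 + ((-2 + f) + z)) = sqrt(0 + (-2 + f + z)) = sqrt(-2 + f + z))
C(U(3, -1), 19) - 21 = sqrt(-2 + 19 - (1 - 1)) - 21 = sqrt(-2 + 19 - 1*0) - 21 = sqrt(-2 + 19 + 0) - 21 = sqrt(17) - 21 = -21 + sqrt(17)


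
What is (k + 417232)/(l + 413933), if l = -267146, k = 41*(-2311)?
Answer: 322481/146787 ≈ 2.1969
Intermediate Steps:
k = -94751
(k + 417232)/(l + 413933) = (-94751 + 417232)/(-267146 + 413933) = 322481/146787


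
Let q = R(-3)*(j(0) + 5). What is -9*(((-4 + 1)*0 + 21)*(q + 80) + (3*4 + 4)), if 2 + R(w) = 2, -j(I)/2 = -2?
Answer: -15264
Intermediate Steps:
j(I) = 4 (j(I) = -2*(-2) = 4)
R(w) = 0 (R(w) = -2 + 2 = 0)
q = 0 (q = 0*(4 + 5) = 0*9 = 0)
-9*(((-4 + 1)*0 + 21)*(q + 80) + (3*4 + 4)) = -9*(((-4 + 1)*0 + 21)*(0 + 80) + (3*4 + 4)) = -9*((-3*0 + 21)*80 + (12 + 4)) = -9*((0 + 21)*80 + 16) = -9*(21*80 + 16) = -9*(1680 + 16) = -9*1696 = -15264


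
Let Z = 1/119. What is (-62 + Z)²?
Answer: 54420129/14161 ≈ 3843.0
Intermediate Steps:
Z = 1/119 ≈ 0.0084034
(-62 + Z)² = (-62 + 1/119)² = (-7377/119)² = 54420129/14161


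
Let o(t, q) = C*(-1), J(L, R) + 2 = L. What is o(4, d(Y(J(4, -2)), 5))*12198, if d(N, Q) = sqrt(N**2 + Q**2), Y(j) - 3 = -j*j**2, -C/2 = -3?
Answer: -73188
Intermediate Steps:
C = 6 (C = -2*(-3) = 6)
J(L, R) = -2 + L
Y(j) = 3 - j**3 (Y(j) = 3 - j*j**2 = 3 - j**3)
o(t, q) = -6 (o(t, q) = 6*(-1) = -6)
o(4, d(Y(J(4, -2)), 5))*12198 = -6*12198 = -73188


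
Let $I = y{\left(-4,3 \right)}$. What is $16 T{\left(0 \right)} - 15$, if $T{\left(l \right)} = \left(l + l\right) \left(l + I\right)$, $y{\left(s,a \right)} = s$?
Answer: $-15$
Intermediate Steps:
$I = -4$
$T{\left(l \right)} = 2 l \left(-4 + l\right)$ ($T{\left(l \right)} = \left(l + l\right) \left(l - 4\right) = 2 l \left(-4 + l\right)$)
$16 T{\left(0 \right)} - 15 = 16 \cdot 2 \cdot 0 \left(-4 + 0\right) - 15 = 16 \cdot 2 \cdot 0 \left(-4\right) - 15 = 16 \cdot 0 - 15 = 0 - 15 = -15$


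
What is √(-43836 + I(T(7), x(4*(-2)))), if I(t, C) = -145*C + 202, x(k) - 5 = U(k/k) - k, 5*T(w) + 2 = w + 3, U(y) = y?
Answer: 4*I*√2854 ≈ 213.69*I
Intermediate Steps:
T(w) = ⅕ + w/5 (T(w) = -⅖ + (w + 3)/5 = -⅖ + (3 + w)/5 = -⅖ + (⅗ + w/5) = ⅕ + w/5)
x(k) = 6 - k (x(k) = 5 + (k/k - k) = 5 + (1 - k) = 6 - k)
I(t, C) = 202 - 145*C
√(-43836 + I(T(7), x(4*(-2)))) = √(-43836 + (202 - 145*(6 - 4*(-2)))) = √(-43836 + (202 - 145*(6 - 1*(-8)))) = √(-43836 + (202 - 145*(6 + 8))) = √(-43836 + (202 - 145*14)) = √(-43836 + (202 - 2030)) = √(-43836 - 1828) = √(-45664) = 4*I*√2854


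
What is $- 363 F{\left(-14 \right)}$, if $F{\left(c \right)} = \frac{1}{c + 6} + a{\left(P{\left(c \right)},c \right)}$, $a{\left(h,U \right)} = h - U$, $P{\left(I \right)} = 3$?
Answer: $- \frac{49005}{8} \approx -6125.6$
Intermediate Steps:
$F{\left(c \right)} = 3 + \frac{1}{6 + c} - c$ ($F{\left(c \right)} = \frac{1}{c + 6} - \left(-3 + c\right) = \frac{1}{6 + c} - \left(-3 + c\right) = 3 + \frac{1}{6 + c} - c$)
$- 363 F{\left(-14 \right)} = - 363 \frac{19 - \left(-14\right)^{2} - -42}{6 - 14} = - 363 \frac{19 - 196 + 42}{-8} = - 363 \left(- \frac{19 - 196 + 42}{8}\right) = - 363 \left(\left(- \frac{1}{8}\right) \left(-135\right)\right) = \left(-363\right) \frac{135}{8} = - \frac{49005}{8}$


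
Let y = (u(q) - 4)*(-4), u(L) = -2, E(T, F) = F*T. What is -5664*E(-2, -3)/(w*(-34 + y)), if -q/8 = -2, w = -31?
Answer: -16992/155 ≈ -109.63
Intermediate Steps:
q = 16 (q = -8*(-2) = 16)
y = 24 (y = (-2 - 4)*(-4) = -6*(-4) = 24)
-5664*E(-2, -3)/(w*(-34 + y)) = -5664*(-6/(31*(-34 + 24))) = -5664/((-(-310)/6)) = -5664/((-10*(-31/6))) = -5664/155/3 = -5664*3/155 = -16992/155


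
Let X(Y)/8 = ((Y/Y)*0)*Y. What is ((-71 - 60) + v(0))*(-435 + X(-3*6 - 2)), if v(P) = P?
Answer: 56985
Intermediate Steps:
X(Y) = 0 (X(Y) = 8*(((Y/Y)*0)*Y) = 8*((1*0)*Y) = 8*(0*Y) = 8*0 = 0)
((-71 - 60) + v(0))*(-435 + X(-3*6 - 2)) = ((-71 - 60) + 0)*(-435 + 0) = (-131 + 0)*(-435) = -131*(-435) = 56985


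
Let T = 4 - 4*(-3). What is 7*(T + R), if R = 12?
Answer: 196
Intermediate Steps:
T = 16 (T = 4 + 12 = 16)
7*(T + R) = 7*(16 + 12) = 7*28 = 196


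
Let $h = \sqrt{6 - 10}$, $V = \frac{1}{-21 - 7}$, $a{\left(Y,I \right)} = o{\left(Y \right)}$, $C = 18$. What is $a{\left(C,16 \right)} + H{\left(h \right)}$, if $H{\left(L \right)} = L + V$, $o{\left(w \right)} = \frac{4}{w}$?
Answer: $\frac{47}{252} + 2 i \approx 0.18651 + 2.0 i$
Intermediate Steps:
$a{\left(Y,I \right)} = \frac{4}{Y}$
$V = - \frac{1}{28}$ ($V = \frac{1}{-28} = - \frac{1}{28} \approx -0.035714$)
$h = 2 i$ ($h = \sqrt{-4} = 2 i \approx 2.0 i$)
$H{\left(L \right)} = - \frac{1}{28} + L$ ($H{\left(L \right)} = L - \frac{1}{28} = - \frac{1}{28} + L$)
$a{\left(C,16 \right)} + H{\left(h \right)} = \frac{4}{18} - \left(\frac{1}{28} - 2 i\right) = 4 \cdot \frac{1}{18} - \left(\frac{1}{28} - 2 i\right) = \frac{2}{9} - \left(\frac{1}{28} - 2 i\right) = \frac{47}{252} + 2 i$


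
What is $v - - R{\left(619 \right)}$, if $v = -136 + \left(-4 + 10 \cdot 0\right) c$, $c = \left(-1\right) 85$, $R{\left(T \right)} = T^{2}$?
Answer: $383365$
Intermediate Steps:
$c = -85$
$v = 204$ ($v = -136 + \left(-4 + 10 \cdot 0\right) \left(-85\right) = -136 + \left(-4 + 0\right) \left(-85\right) = -136 - -340 = -136 + 340 = 204$)
$v - - R{\left(619 \right)} = 204 - - 619^{2} = 204 - \left(-1\right) 383161 = 204 - -383161 = 204 + 383161 = 383365$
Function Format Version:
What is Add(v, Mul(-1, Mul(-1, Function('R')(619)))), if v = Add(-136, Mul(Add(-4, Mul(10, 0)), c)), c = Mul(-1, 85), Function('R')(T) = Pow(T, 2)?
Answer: 383365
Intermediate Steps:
c = -85
v = 204 (v = Add(-136, Mul(Add(-4, Mul(10, 0)), -85)) = Add(-136, Mul(Add(-4, 0), -85)) = Add(-136, Mul(-4, -85)) = Add(-136, 340) = 204)
Add(v, Mul(-1, Mul(-1, Function('R')(619)))) = Add(204, Mul(-1, Mul(-1, Pow(619, 2)))) = Add(204, Mul(-1, Mul(-1, 383161))) = Add(204, Mul(-1, -383161)) = Add(204, 383161) = 383365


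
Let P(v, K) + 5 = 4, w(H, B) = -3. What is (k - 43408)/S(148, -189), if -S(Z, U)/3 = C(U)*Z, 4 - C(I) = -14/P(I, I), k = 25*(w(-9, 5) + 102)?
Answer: -40933/4440 ≈ -9.2191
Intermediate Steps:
P(v, K) = -1 (P(v, K) = -5 + 4 = -1)
k = 2475 (k = 25*(-3 + 102) = 25*99 = 2475)
C(I) = -10 (C(I) = 4 - (-14)/(-1) = 4 - (-14)*(-1) = 4 - 1*14 = 4 - 14 = -10)
S(Z, U) = 30*Z (S(Z, U) = -(-30)*Z = 30*Z)
(k - 43408)/S(148, -189) = (2475 - 43408)/((30*148)) = -40933/4440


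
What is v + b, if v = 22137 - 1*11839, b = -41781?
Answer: -31483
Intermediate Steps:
v = 10298 (v = 22137 - 11839 = 10298)
v + b = 10298 - 41781 = -31483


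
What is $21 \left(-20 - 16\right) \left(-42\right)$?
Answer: $31752$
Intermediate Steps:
$21 \left(-20 - 16\right) \left(-42\right) = 21 \left(-36\right) \left(-42\right) = \left(-756\right) \left(-42\right) = 31752$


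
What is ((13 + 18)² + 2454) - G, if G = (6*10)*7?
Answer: 2995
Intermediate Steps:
G = 420 (G = 60*7 = 420)
((13 + 18)² + 2454) - G = ((13 + 18)² + 2454) - 1*420 = (31² + 2454) - 420 = (961 + 2454) - 420 = 3415 - 420 = 2995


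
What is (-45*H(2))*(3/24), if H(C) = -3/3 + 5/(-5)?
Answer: 45/4 ≈ 11.250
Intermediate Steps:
H(C) = -2 (H(C) = -3*⅓ + 5*(-⅕) = -1 - 1 = -2)
(-45*H(2))*(3/24) = (-45*(-2))*(3/24) = 90*(3*(1/24)) = 90*(⅛) = 45/4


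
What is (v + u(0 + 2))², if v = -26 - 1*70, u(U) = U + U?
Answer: 8464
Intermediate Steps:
u(U) = 2*U
v = -96 (v = -26 - 70 = -96)
(v + u(0 + 2))² = (-96 + 2*(0 + 2))² = (-96 + 2*2)² = (-96 + 4)² = (-92)² = 8464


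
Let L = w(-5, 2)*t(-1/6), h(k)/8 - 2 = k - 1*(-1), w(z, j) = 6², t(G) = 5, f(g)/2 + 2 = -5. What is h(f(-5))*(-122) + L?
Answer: 10916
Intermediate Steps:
f(g) = -14 (f(g) = -4 + 2*(-5) = -4 - 10 = -14)
w(z, j) = 36
h(k) = 24 + 8*k (h(k) = 16 + 8*(k - 1*(-1)) = 16 + 8*(k + 1) = 16 + 8*(1 + k) = 16 + (8 + 8*k) = 24 + 8*k)
L = 180 (L = 36*5 = 180)
h(f(-5))*(-122) + L = (24 + 8*(-14))*(-122) + 180 = (24 - 112)*(-122) + 180 = -88*(-122) + 180 = 10736 + 180 = 10916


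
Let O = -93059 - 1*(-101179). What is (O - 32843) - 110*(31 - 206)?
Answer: -5473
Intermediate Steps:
O = 8120 (O = -93059 + 101179 = 8120)
(O - 32843) - 110*(31 - 206) = (8120 - 32843) - 110*(31 - 206) = -24723 - 110*(-175) = -24723 + 19250 = -5473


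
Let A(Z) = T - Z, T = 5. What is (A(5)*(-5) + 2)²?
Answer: 4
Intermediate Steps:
A(Z) = 5 - Z
(A(5)*(-5) + 2)² = ((5 - 1*5)*(-5) + 2)² = ((5 - 5)*(-5) + 2)² = (0*(-5) + 2)² = (0 + 2)² = 2² = 4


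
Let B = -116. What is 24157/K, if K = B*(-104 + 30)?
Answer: 833/296 ≈ 2.8142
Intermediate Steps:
K = 8584 (K = -116*(-104 + 30) = -116*(-74) = 8584)
24157/K = 24157/8584 = 24157*(1/8584) = 833/296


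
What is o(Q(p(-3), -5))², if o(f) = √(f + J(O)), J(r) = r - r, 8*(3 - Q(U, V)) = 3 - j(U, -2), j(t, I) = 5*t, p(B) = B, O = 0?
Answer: ¾ ≈ 0.75000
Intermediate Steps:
Q(U, V) = 21/8 + 5*U/8 (Q(U, V) = 3 - (3 - 5*U)/8 = 3 + (-3/8 + 5*U/8) = 21/8 + 5*U/8)
J(r) = 0
o(f) = √f (o(f) = √(f + 0) = √f)
o(Q(p(-3), -5))² = (√(21/8 + (5/8)*(-3)))² = (√(21/8 - 15/8))² = (√(¾))² = (√3/2)² = ¾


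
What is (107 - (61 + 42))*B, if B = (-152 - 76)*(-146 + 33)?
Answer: 103056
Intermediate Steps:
B = 25764 (B = -228*(-113) = 25764)
(107 - (61 + 42))*B = (107 - (61 + 42))*25764 = (107 - 1*103)*25764 = (107 - 103)*25764 = 4*25764 = 103056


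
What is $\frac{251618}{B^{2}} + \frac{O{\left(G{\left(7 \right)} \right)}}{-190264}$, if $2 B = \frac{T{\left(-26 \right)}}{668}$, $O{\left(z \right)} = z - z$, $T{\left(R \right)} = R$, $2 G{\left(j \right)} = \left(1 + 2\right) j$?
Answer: $\frac{112277990432}{169} \approx 6.6437 \cdot 10^{8}$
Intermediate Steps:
$G{\left(j \right)} = \frac{3 j}{2}$ ($G{\left(j \right)} = \frac{\left(1 + 2\right) j}{2} = \frac{3 j}{2}$)
$O{\left(z \right)} = 0$
$B = - \frac{13}{668}$ ($B = \frac{\left(-26\right) \frac{1}{668}}{2} = \frac{1}{2} \left(- \frac{13}{334}\right) = - \frac{13}{668} \approx -0.019461$)
$\frac{251618}{B^{2}} + \frac{O{\left(G{\left(7 \right)} \right)}}{-190264} = \frac{251618}{\left(- \frac{13}{668}\right)^{2}} + \frac{0}{-190264} = \frac{251618}{\frac{169}{446224}} + 0 \left(- \frac{1}{190264}\right) = 251618 \cdot \frac{446224}{169} + 0 = \frac{112277990432}{169} + 0 = \frac{112277990432}{169}$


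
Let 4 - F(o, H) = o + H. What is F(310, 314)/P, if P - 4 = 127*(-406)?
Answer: 310/25779 ≈ 0.012025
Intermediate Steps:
F(o, H) = 4 - H - o (F(o, H) = 4 - (o + H) = 4 - (H + o) = 4 + (-H - o) = 4 - H - o)
P = -51558 (P = 4 + 127*(-406) = 4 - 51562 = -51558)
F(310, 314)/P = (4 - 1*314 - 1*310)/(-51558) = (4 - 314 - 310)*(-1/51558) = -620*(-1/51558) = 310/25779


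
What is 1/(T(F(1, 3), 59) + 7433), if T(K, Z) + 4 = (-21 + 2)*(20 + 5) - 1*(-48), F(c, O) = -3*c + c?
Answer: 1/7002 ≈ 0.00014282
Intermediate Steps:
F(c, O) = -2*c
T(K, Z) = -431 (T(K, Z) = -4 + ((-21 + 2)*(20 + 5) - 1*(-48)) = -4 + (-19*25 + 48) = -4 + (-475 + 48) = -4 - 427 = -431)
1/(T(F(1, 3), 59) + 7433) = 1/(-431 + 7433) = 1/7002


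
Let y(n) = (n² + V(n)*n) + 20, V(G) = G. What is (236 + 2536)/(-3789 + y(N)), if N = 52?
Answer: 252/149 ≈ 1.6913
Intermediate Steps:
y(n) = 20 + 2*n² (y(n) = (n² + n*n) + 20 = (n² + n²) + 20 = 2*n² + 20 = 20 + 2*n²)
(236 + 2536)/(-3789 + y(N)) = (236 + 2536)/(-3789 + (20 + 2*52²)) = 2772/(-3789 + (20 + 2*2704)) = 2772/(-3789 + (20 + 5408)) = 2772/(-3789 + 5428) = 2772/1639 = 2772*(1/1639) = 252/149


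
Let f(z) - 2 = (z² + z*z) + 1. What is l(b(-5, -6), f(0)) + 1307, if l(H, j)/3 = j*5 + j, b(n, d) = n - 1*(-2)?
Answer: 1361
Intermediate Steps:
f(z) = 3 + 2*z² (f(z) = 2 + ((z² + z*z) + 1) = 2 + ((z² + z²) + 1) = 2 + (2*z² + 1) = 2 + (1 + 2*z²) = 3 + 2*z²)
b(n, d) = 2 + n (b(n, d) = n + 2 = 2 + n)
l(H, j) = 18*j (l(H, j) = 3*(j*5 + j) = 3*(5*j + j) = 3*(6*j) = 18*j)
l(b(-5, -6), f(0)) + 1307 = 18*(3 + 2*0²) + 1307 = 18*(3 + 2*0) + 1307 = 18*(3 + 0) + 1307 = 18*3 + 1307 = 54 + 1307 = 1361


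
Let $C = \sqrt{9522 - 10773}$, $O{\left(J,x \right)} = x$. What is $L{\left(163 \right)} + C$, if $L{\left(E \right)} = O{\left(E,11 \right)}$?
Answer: $11 + 3 i \sqrt{139} \approx 11.0 + 35.37 i$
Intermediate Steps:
$C = 3 i \sqrt{139}$ ($C = \sqrt{-1251} = 3 i \sqrt{139} \approx 35.37 i$)
$L{\left(E \right)} = 11$
$L{\left(163 \right)} + C = 11 + 3 i \sqrt{139}$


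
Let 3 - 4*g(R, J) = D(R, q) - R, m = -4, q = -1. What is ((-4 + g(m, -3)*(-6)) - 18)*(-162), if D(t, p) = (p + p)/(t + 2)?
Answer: 3078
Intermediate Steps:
D(t, p) = 2*p/(2 + t) (D(t, p) = (2*p)/(2 + t) = 2*p/(2 + t))
g(R, J) = 3/4 + 1/(2*(2 + R)) + R/4 (g(R, J) = 3/4 - (2*(-1)/(2 + R) - R)/4 = 3/4 - (-2/(2 + R) - R)/4 = 3/4 - (-R - 2/(2 + R))/4 = 3/4 + (1/(2*(2 + R)) + R/4) = 3/4 + 1/(2*(2 + R)) + R/4)
((-4 + g(m, -3)*(-6)) - 18)*(-162) = ((-4 + ((2 + (2 - 4)*(3 - 4))/(4*(2 - 4)))*(-6)) - 18)*(-162) = ((-4 + ((1/4)*(2 - 2*(-1))/(-2))*(-6)) - 18)*(-162) = ((-4 + ((1/4)*(-1/2)*(2 + 2))*(-6)) - 18)*(-162) = ((-4 + ((1/4)*(-1/2)*4)*(-6)) - 18)*(-162) = ((-4 - 1/2*(-6)) - 18)*(-162) = ((-4 + 3) - 18)*(-162) = (-1 - 18)*(-162) = -19*(-162) = 3078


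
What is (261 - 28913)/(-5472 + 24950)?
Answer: -14326/9739 ≈ -1.4710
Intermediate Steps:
(261 - 28913)/(-5472 + 24950) = -28652/19478 = -28652*1/19478 = -14326/9739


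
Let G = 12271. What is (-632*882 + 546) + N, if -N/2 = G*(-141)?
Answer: 2903544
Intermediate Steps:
N = 3460422 (N = -24542*(-141) = -2*(-1730211) = 3460422)
(-632*882 + 546) + N = (-632*882 + 546) + 3460422 = (-557424 + 546) + 3460422 = -556878 + 3460422 = 2903544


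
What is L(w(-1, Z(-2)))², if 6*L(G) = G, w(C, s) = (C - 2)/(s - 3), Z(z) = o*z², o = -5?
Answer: 1/2116 ≈ 0.00047259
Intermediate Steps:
Z(z) = -5*z²
w(C, s) = (-2 + C)/(-3 + s)
L(G) = G/6
L(w(-1, Z(-2)))² = (((-2 - 1)/(-3 - 5*(-2)²))/6)² = ((-3/(-3 - 5*4))/6)² = ((-3/(-3 - 20))/6)² = ((-3/(-23))/6)² = ((-1/23*(-3))/6)² = ((⅙)*(3/23))² = (1/46)² = 1/2116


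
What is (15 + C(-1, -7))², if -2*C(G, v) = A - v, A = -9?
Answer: 256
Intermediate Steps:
C(G, v) = 9/2 + v/2 (C(G, v) = -(-9 - v)/2 = 9/2 + v/2)
(15 + C(-1, -7))² = (15 + (9/2 + (½)*(-7)))² = (15 + (9/2 - 7/2))² = (15 + 1)² = 16² = 256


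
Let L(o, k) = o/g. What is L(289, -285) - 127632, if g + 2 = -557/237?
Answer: -131657085/1031 ≈ -1.2770e+5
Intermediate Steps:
g = -1031/237 (g = -2 - 557/237 = -1031/237 ≈ -4.3502)
L(o, k) = -237*o/1031 (L(o, k) = o/(-1031/237) = o*(-237/1031) = -237*o/1031)
L(289, -285) - 127632 = -237/1031*289 - 127632 = -68493/1031 - 127632 = -131657085/1031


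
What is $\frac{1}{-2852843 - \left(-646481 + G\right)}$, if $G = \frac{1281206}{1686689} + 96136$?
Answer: $- \frac{1686689}{3883599330328} \approx -4.3431 \cdot 10^{-7}$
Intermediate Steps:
$G = \frac{162152814910}{1686689}$ ($G = 1281206 \cdot \frac{1}{1686689} + 96136 = \frac{1281206}{1686689} + 96136 = \frac{162152814910}{1686689} \approx 96137.0$)
$\frac{1}{-2852843 - \left(-646481 + G\right)} = \frac{1}{-2852843 + \left(\left(-200762 + 847243\right) - \frac{162152814910}{1686689}\right)} = \frac{1}{-2852843 + \left(646481 - \frac{162152814910}{1686689}\right)} = \frac{1}{-2852843 + \frac{928259576499}{1686689}} = \frac{1}{- \frac{3883599330328}{1686689}} = - \frac{1686689}{3883599330328}$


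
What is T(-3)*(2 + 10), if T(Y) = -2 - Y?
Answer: 12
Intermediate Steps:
T(-3)*(2 + 10) = (-2 - 1*(-3))*(2 + 10) = (-2 + 3)*12 = 1*12 = 12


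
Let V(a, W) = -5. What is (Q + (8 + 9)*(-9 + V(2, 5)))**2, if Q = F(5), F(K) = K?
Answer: 54289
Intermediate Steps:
Q = 5
(Q + (8 + 9)*(-9 + V(2, 5)))**2 = (5 + (8 + 9)*(-9 - 5))**2 = (5 + 17*(-14))**2 = (5 - 238)**2 = (-233)**2 = 54289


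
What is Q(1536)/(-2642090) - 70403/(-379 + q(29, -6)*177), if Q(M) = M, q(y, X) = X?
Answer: 768631607/15732445 ≈ 48.856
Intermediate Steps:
Q(1536)/(-2642090) - 70403/(-379 + q(29, -6)*177) = 1536/(-2642090) - 70403/(-379 - 6*177) = 1536*(-1/2642090) - 70403/(-379 - 1062) = -768/1321045 - 70403/(-1441) = -768/1321045 - 70403*(-1/1441) = -768/1321045 + 70403/1441 = 768631607/15732445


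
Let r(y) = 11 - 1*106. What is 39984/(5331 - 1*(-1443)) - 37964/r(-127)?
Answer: 43494436/107255 ≈ 405.52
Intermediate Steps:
r(y) = -95 (r(y) = 11 - 106 = -95)
39984/(5331 - 1*(-1443)) - 37964/r(-127) = 39984/(5331 - 1*(-1443)) - 37964/(-95) = 39984/(5331 + 1443) - 37964*(-1/95) = 39984/6774 + 37964/95 = 39984*(1/6774) + 37964/95 = 6664/1129 + 37964/95 = 43494436/107255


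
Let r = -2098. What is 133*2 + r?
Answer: -1832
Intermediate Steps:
133*2 + r = 133*2 - 2098 = 266 - 2098 = -1832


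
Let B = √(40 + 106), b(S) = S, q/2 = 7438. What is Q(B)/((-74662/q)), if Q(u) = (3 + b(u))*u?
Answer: -1085948/37331 - 22314*√146/37331 ≈ -36.312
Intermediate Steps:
q = 14876 (q = 2*7438 = 14876)
B = √146 ≈ 12.083
Q(u) = u*(3 + u) (Q(u) = (3 + u)*u = u*(3 + u))
Q(B)/((-74662/q)) = (√146*(3 + √146))/((-74662/14876)) = (√146*(3 + √146))/((-74662*1/14876)) = (√146*(3 + √146))/(-37331/7438) = (√146*(3 + √146))*(-7438/37331) = -7438*√146*(3 + √146)/37331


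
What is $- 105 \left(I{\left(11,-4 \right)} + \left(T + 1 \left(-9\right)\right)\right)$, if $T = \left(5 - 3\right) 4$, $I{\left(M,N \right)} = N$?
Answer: $525$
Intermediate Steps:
$T = 8$ ($T = 2 \cdot 4 = 8$)
$- 105 \left(I{\left(11,-4 \right)} + \left(T + 1 \left(-9\right)\right)\right) = - 105 \left(-4 + \left(8 + 1 \left(-9\right)\right)\right) = - 105 \left(-4 + \left(8 - 9\right)\right) = - 105 \left(-4 - 1\right) = \left(-105\right) \left(-5\right) = 525$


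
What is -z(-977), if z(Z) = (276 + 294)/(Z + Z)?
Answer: 285/977 ≈ 0.29171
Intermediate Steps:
z(Z) = 285/Z (z(Z) = 570/((2*Z)) = 570*(1/(2*Z)) = 285/Z)
-z(-977) = -285/(-977) = -285*(-1)/977 = -1*(-285/977) = 285/977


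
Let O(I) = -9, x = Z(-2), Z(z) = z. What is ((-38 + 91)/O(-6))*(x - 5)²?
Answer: -2597/9 ≈ -288.56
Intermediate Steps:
x = -2
((-38 + 91)/O(-6))*(x - 5)² = ((-38 + 91)/(-9))*(-2 - 5)² = -⅑*53*(-7)² = -53/9*49 = -2597/9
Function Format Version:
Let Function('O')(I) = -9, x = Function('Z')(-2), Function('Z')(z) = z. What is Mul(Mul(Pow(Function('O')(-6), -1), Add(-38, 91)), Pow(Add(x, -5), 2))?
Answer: Rational(-2597, 9) ≈ -288.56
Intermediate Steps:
x = -2
Mul(Mul(Pow(Function('O')(-6), -1), Add(-38, 91)), Pow(Add(x, -5), 2)) = Mul(Mul(Pow(-9, -1), Add(-38, 91)), Pow(Add(-2, -5), 2)) = Mul(Mul(Rational(-1, 9), 53), Pow(-7, 2)) = Mul(Rational(-53, 9), 49) = Rational(-2597, 9)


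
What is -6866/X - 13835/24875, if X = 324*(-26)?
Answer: 5424571/20954700 ≈ 0.25887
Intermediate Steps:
X = -8424
-6866/X - 13835/24875 = -6866/(-8424) - 13835/24875 = -6866*(-1/8424) - 13835*1/24875 = 3433/4212 - 2767/4975 = 5424571/20954700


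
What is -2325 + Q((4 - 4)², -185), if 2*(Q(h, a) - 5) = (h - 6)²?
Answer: -2302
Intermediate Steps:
Q(h, a) = 5 + (-6 + h)²/2 (Q(h, a) = 5 + (h - 6)²/2 = 5 + (-6 + h)²/2)
-2325 + Q((4 - 4)², -185) = -2325 + (5 + (-6 + (4 - 4)²)²/2) = -2325 + (5 + (-6 + 0²)²/2) = -2325 + (5 + (-6 + 0)²/2) = -2325 + (5 + (½)*(-6)²) = -2325 + (5 + (½)*36) = -2325 + (5 + 18) = -2325 + 23 = -2302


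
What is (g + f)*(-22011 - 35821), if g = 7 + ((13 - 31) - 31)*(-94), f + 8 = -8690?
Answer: 236243720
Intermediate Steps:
f = -8698 (f = -8 - 8690 = -8698)
g = 4613 (g = 7 + (-18 - 31)*(-94) = 7 - 49*(-94) = 7 + 4606 = 4613)
(g + f)*(-22011 - 35821) = (4613 - 8698)*(-22011 - 35821) = -4085*(-57832) = 236243720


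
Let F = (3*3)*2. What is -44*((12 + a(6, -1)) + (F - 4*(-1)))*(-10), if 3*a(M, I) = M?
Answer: 15840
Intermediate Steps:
a(M, I) = M/3
F = 18 (F = 9*2 = 18)
-44*((12 + a(6, -1)) + (F - 4*(-1)))*(-10) = -44*((12 + (⅓)*6) + (18 - 4*(-1)))*(-10) = -44*((12 + 2) + (18 + 4))*(-10) = -44*(14 + 22)*(-10) = -44*36*(-10) = -1584*(-10) = 15840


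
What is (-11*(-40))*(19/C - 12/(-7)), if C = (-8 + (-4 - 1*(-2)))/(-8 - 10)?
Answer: 110616/7 ≈ 15802.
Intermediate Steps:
C = 5/9 (C = (-8 + (-4 + 2))/(-18) = (-8 - 2)*(-1/18) = -10*(-1/18) = 5/9 ≈ 0.55556)
(-11*(-40))*(19/C - 12/(-7)) = (-11*(-40))*(19/(5/9) - 12/(-7)) = 440*(19*(9/5) - 12*(-1/7)) = 440*(171/5 + 12/7) = 440*(1257/35) = 110616/7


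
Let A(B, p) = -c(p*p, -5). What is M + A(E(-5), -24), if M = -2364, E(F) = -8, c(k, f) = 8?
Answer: -2372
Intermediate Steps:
A(B, p) = -8 (A(B, p) = -1*8 = -8)
M + A(E(-5), -24) = -2364 - 8 = -2372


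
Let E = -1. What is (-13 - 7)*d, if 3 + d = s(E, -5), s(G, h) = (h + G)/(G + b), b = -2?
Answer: 20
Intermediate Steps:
s(G, h) = (G + h)/(-2 + G) (s(G, h) = (h + G)/(G - 2) = (G + h)/(-2 + G))
d = -1 (d = -3 + (-1 - 5)/(-2 - 1) = -3 - 6/(-3) = -3 - ⅓*(-6) = -3 + 2 = -1)
(-13 - 7)*d = (-13 - 7)*(-1) = -20*(-1) = 20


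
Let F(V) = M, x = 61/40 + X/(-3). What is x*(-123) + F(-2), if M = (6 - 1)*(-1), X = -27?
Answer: -51983/40 ≈ -1299.6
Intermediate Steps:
M = -5 (M = 5*(-1) = -5)
x = 421/40 (x = 61/40 - 27/(-3) = 61*(1/40) - 27*(-1/3) = 61/40 + 9 = 421/40 ≈ 10.525)
F(V) = -5
x*(-123) + F(-2) = (421/40)*(-123) - 5 = -51783/40 - 5 = -51983/40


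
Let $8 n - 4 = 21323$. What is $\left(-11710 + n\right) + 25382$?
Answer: $\frac{130703}{8} \approx 16338.0$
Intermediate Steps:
$n = \frac{21327}{8}$ ($n = \frac{1}{2} + \frac{1}{8} \cdot 21323 = \frac{1}{2} + \frac{21323}{8} = \frac{21327}{8} \approx 2665.9$)
$\left(-11710 + n\right) + 25382 = \left(-11710 + \frac{21327}{8}\right) + 25382 = - \frac{72353}{8} + 25382 = \frac{130703}{8}$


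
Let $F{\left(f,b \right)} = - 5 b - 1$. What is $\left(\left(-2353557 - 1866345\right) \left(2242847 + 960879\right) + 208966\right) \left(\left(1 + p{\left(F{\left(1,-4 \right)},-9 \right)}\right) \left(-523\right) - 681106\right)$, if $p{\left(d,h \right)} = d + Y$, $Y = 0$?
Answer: $9349563982010197476$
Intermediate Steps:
$F{\left(f,b \right)} = -1 - 5 b$
$p{\left(d,h \right)} = d$ ($p{\left(d,h \right)} = d + 0 = d$)
$\left(\left(-2353557 - 1866345\right) \left(2242847 + 960879\right) + 208966\right) \left(\left(1 + p{\left(F{\left(1,-4 \right)},-9 \right)}\right) \left(-523\right) - 681106\right) = \left(\left(-2353557 - 1866345\right) \left(2242847 + 960879\right) + 208966\right) \left(\left(1 - -19\right) \left(-523\right) - 681106\right) = \left(\left(-4219902\right) 3203726 + 208966\right) \left(\left(1 + \left(-1 + 20\right)\right) \left(-523\right) - 681106\right) = \left(-13519409754852 + 208966\right) \left(\left(1 + 19\right) \left(-523\right) - 681106\right) = - 13519409545886 \left(20 \left(-523\right) - 681106\right) = - 13519409545886 \left(-10460 - 681106\right) = \left(-13519409545886\right) \left(-691566\right) = 9349563982010197476$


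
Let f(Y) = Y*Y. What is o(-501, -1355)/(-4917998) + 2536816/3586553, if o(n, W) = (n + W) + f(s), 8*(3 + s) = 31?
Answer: 798893434290007/1128874270777216 ≈ 0.70769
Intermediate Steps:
s = 7/8 (s = -3 + (⅛)*31 = -3 + 31/8 = 7/8 ≈ 0.87500)
f(Y) = Y²
o(n, W) = 49/64 + W + n (o(n, W) = (n + W) + (7/8)² = (W + n) + 49/64 = 49/64 + W + n)
o(-501, -1355)/(-4917998) + 2536816/3586553 = (49/64 - 1355 - 501)/(-4917998) + 2536816/3586553 = -118735/64*(-1/4917998) + 2536816*(1/3586553) = 118735/314751872 + 2536816/3586553 = 798893434290007/1128874270777216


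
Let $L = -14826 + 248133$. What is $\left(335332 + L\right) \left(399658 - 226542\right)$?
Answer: $98440509124$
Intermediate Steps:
$L = 233307$
$\left(335332 + L\right) \left(399658 - 226542\right) = \left(335332 + 233307\right) \left(399658 - 226542\right) = 568639 \left(399658 + \left(-234613 + 8071\right)\right) = 568639 \left(399658 - 226542\right) = 568639 \cdot 173116 = 98440509124$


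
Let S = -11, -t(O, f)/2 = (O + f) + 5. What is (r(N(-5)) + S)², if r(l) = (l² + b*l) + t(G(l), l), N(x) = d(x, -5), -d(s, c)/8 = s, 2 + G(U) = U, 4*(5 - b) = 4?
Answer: 2505889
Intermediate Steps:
b = 4 (b = 5 - ¼*4 = 5 - 1 = 4)
G(U) = -2 + U
d(s, c) = -8*s
t(O, f) = -10 - 2*O - 2*f (t(O, f) = -2*((O + f) + 5) = -2*(5 + O + f) = -10 - 2*O - 2*f)
N(x) = -8*x
r(l) = -6 + l² (r(l) = (l² + 4*l) + (-10 - 2*(-2 + l) - 2*l) = (l² + 4*l) + (-10 + (4 - 2*l) - 2*l) = (l² + 4*l) + (-6 - 4*l) = -6 + l²)
(r(N(-5)) + S)² = ((-6 + (-8*(-5))²) - 11)² = ((-6 + 40²) - 11)² = ((-6 + 1600) - 11)² = (1594 - 11)² = 1583² = 2505889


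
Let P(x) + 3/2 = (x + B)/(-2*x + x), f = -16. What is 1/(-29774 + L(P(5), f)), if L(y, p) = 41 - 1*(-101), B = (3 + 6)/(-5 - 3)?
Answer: -1/29632 ≈ -3.3747e-5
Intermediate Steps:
B = -9/8 (B = 9/(-8) = 9*(-1/8) = -9/8 ≈ -1.1250)
P(x) = -3/2 - (-9/8 + x)/x (P(x) = -3/2 + (x - 9/8)/(-2*x + x) = -3/2 + (-9/8 + x)/((-x)) = -3/2 + (-9/8 + x)*(-1/x) = -3/2 - (-9/8 + x)/x)
L(y, p) = 142 (L(y, p) = 41 + 101 = 142)
1/(-29774 + L(P(5), f)) = 1/(-29774 + 142) = 1/(-29632) = -1/29632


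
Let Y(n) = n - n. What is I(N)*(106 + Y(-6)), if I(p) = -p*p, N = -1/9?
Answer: -106/81 ≈ -1.3086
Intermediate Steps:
Y(n) = 0
N = -⅑ (N = -1*⅑ = -⅑ ≈ -0.11111)
I(p) = -p²
I(N)*(106 + Y(-6)) = (-(-⅑)²)*(106 + 0) = -1*1/81*106 = -1/81*106 = -106/81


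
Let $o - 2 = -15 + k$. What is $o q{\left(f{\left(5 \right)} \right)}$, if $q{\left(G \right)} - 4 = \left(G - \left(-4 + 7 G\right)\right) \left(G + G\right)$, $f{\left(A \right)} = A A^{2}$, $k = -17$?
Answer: $5594880$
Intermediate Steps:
$o = -30$ ($o = 2 - 32 = -30$)
$f{\left(A \right)} = A^{3}$
$q{\left(G \right)} = 4 + 2 G \left(4 - 6 G\right)$ ($q{\left(G \right)} = 4 + \left(G - \left(-4 + 7 G\right)\right) \left(G + G\right) = 4 + \left(G - \left(-4 + 7 G\right)\right) 2 G = 4 + \left(4 - 6 G\right) 2 G = 4 + 2 G \left(4 - 6 G\right)$)
$o q{\left(f{\left(5 \right)} \right)} = - 30 \left(4 - 12 \left(5^{3}\right)^{2} + 8 \cdot 5^{3}\right) = - 30 \left(4 - 12 \cdot 125^{2} + 8 \cdot 125\right) = - 30 \left(4 - 187500 + 1000\right) = \left(-30\right) \left(-186496\right) = 5594880$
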